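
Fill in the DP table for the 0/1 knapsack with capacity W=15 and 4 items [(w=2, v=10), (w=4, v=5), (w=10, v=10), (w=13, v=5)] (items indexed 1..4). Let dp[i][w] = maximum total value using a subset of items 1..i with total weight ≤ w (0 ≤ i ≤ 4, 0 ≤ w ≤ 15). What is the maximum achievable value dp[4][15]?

i\w   0   1   2   3   4   5   6   7   8   9  10  11  12  13  14  15
  0   0   0   0   0   0   0   0   0   0   0   0   0   0   0   0   0
  1   0   0  10  10  10  10  10  10  10  10  10  10  10  10  10  10
  2   0   0  10  10  10  10  15  15  15  15  15  15  15  15  15  15
  3   0   0  10  10  10  10  15  15  15  15  15  15  20  20  20  20
  4   0   0  10  10  10  10  15  15  15  15  15  15  20  20  20  20

20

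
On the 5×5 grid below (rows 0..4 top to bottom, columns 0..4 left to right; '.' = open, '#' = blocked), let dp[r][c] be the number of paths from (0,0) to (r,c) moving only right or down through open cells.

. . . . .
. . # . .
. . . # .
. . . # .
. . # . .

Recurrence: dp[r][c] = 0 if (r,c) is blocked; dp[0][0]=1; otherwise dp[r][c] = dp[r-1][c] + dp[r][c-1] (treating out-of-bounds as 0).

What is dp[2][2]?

r\c   0   1   2   3   4
  0   1   1   1   1   1
  1   1   2   0   1   2
  2   1   3   3   0   2
  3   1   4   7   0   2
  4   1   5   0   0   2

3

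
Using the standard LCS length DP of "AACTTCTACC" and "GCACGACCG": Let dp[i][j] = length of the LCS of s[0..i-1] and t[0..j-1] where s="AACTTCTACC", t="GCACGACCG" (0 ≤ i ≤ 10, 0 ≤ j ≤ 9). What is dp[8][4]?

   ''  G  C  A  C  G  A  C  C  G
''  0  0  0  0  0  0  0  0  0  0
 A  0  0  0  1  1  1  1  1  1  1
 A  0  0  0  1  1  1  2  2  2  2
 C  0  0  1  1  2  2  2  3  3  3
 T  0  0  1  1  2  2  2  3  3  3
 T  0  0  1  1  2  2  2  3  3  3
 C  0  0  1  1  2  2  2  3  4  4
 T  0  0  1  1  2  2  2  3  4  4
 A  0  0  1  2  2  2  3  3  4  4
 C  0  0  1  2  3  3  3  4  4  4
 C  0  0  1  2  3  3  3  4  5  5

2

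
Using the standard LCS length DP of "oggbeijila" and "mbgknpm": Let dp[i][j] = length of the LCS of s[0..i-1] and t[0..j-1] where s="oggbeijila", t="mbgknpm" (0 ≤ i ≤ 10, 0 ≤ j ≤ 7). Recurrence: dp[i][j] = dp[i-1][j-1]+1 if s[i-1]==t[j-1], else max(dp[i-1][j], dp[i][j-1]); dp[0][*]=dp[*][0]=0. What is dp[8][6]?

   ''  m  b  g  k  n  p  m
''  0  0  0  0  0  0  0  0
 o  0  0  0  0  0  0  0  0
 g  0  0  0  1  1  1  1  1
 g  0  0  0  1  1  1  1  1
 b  0  0  1  1  1  1  1  1
 e  0  0  1  1  1  1  1  1
 i  0  0  1  1  1  1  1  1
 j  0  0  1  1  1  1  1  1
 i  0  0  1  1  1  1  1  1
 l  0  0  1  1  1  1  1  1
 a  0  0  1  1  1  1  1  1

1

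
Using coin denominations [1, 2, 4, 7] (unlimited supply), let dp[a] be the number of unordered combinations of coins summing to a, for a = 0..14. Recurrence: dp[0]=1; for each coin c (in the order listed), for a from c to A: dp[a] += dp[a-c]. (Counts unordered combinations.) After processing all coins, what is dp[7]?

after  coin     0     1     2     3     4     5     6     7     8     9    10    11    12    13    14
          1     1     1     1     1     1     1     1     1     1     1     1     1     1     1     1
          2     1     1     2     2     3     3     4     4     5     5     6     6     7     7     8
          4     1     1     2     2     4     4     6     6     9     9    12    12    16    16    20
          7     1     1     2     2     4     4     6     7    10    11    14    16    20    22    27

7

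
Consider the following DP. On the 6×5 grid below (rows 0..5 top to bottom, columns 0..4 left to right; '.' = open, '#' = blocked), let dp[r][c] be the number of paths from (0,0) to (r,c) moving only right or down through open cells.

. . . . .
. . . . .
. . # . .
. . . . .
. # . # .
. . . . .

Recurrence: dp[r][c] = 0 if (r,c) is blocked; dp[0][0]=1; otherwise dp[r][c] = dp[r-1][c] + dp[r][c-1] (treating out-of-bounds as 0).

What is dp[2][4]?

9

r\c   0   1   2   3   4
  0   1   1   1   1   1
  1   1   2   3   4   5
  2   1   3   0   4   9
  3   1   4   4   8  17
  4   1   0   4   0  17
  5   1   1   5   5  22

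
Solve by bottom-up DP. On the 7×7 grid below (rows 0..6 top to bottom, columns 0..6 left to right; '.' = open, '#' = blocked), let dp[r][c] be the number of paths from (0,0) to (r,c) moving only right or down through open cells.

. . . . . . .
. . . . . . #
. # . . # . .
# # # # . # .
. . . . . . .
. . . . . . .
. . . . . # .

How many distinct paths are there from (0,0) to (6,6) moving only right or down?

6

r\c   0   1   2   3   4   5   6
  0   1   1   1   1   1   1   1
  1   1   2   3   4   5   6   0
  2   1   0   3   7   0   6   6
  3   0   0   0   0   0   0   6
  4   0   0   0   0   0   0   6
  5   0   0   0   0   0   0   6
  6   0   0   0   0   0   0   6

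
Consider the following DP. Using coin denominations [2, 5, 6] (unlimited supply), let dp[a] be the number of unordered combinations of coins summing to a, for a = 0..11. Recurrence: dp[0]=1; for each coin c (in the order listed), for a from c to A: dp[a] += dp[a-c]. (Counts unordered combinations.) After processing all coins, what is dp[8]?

after  coin     0     1     2     3     4     5     6     7     8     9    10    11
          2     1     0     1     0     1     0     1     0     1     0     1     0
          5     1     0     1     0     1     1     1     1     1     1     2     1
          6     1     0     1     0     1     1     2     1     2     1     3     2

2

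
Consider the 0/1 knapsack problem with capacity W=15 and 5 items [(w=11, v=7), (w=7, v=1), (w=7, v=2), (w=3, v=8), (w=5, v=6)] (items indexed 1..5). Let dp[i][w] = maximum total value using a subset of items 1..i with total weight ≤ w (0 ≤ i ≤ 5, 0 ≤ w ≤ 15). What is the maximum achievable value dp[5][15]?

i\w   0   1   2   3   4   5   6   7   8   9  10  11  12  13  14  15
  0   0   0   0   0   0   0   0   0   0   0   0   0   0   0   0   0
  1   0   0   0   0   0   0   0   0   0   0   0   7   7   7   7   7
  2   0   0   0   0   0   0   0   1   1   1   1   7   7   7   7   7
  3   0   0   0   0   0   0   0   2   2   2   2   7   7   7   7   7
  4   0   0   0   8   8   8   8   8   8   8  10  10  10  10  15  15
  5   0   0   0   8   8   8   8   8  14  14  14  14  14  14  15  16

16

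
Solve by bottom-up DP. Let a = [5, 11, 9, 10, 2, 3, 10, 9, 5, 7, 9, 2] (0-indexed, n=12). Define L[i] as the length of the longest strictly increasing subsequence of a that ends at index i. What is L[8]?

   i    0    1    2    3    4    5    6    7    8    9   10   11
a[i]    5   11    9   10    2    3   10    9    5    7    9    2
L[i]    1    2    2    3    1    2    3    3    3    4    5    1

3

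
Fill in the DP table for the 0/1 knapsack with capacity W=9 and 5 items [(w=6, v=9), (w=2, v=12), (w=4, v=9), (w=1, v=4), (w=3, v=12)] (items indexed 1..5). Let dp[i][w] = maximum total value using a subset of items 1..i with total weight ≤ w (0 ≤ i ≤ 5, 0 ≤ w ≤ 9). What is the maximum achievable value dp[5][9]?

33

i\w   0   1   2   3   4   5   6   7   8   9
  0   0   0   0   0   0   0   0   0   0   0
  1   0   0   0   0   0   0   9   9   9   9
  2   0   0  12  12  12  12  12  12  21  21
  3   0   0  12  12  12  12  21  21  21  21
  4   0   4  12  16  16  16  21  25  25  25
  5   0   4  12  16  16  24  28  28  28  33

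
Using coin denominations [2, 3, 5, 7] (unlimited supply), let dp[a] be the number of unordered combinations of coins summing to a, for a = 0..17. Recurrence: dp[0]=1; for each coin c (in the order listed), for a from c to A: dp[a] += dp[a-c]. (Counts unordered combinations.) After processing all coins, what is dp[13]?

after  coin     0     1     2     3     4     5     6     7     8     9    10    11    12    13    14    15    16    17
          2     1     0     1     0     1     0     1     0     1     0     1     0     1     0     1     0     1     0
          3     1     0     1     1     1     1     2     1     2     2     2     2     3     2     3     3     3     3
          5     1     0     1     1     1     2     2     2     3     3     4     4     5     5     6     7     7     8
          7     1     0     1     1     1     2     2     3     3     4     5     5     7     7     9    10    11    13

7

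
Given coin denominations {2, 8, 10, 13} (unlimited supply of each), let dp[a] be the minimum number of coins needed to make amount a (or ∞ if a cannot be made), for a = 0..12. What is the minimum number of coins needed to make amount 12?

 a  0  1  2  3  4  5  6  7  8  9 10 11 12
dp  0  -  1  -  2  -  3  -  1  -  1  -  2
(- denotes ∞ / unreachable)

2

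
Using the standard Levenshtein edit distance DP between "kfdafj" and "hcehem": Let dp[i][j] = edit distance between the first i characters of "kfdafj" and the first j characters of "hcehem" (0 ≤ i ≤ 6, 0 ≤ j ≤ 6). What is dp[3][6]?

   ''  h  c  e  h  e  m
''  0  1  2  3  4  5  6
 k  1  1  2  3  4  5  6
 f  2  2  2  3  4  5  6
 d  3  3  3  3  4  5  6
 a  4  4  4  4  4  5  6
 f  5  5  5  5  5  5  6
 j  6  6  6  6  6  6  6

6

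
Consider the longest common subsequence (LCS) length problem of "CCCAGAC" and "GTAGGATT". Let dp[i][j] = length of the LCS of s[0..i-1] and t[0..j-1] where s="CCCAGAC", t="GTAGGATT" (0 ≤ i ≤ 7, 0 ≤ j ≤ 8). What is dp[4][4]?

1

   ''  G  T  A  G  G  A  T  T
''  0  0  0  0  0  0  0  0  0
 C  0  0  0  0  0  0  0  0  0
 C  0  0  0  0  0  0  0  0  0
 C  0  0  0  0  0  0  0  0  0
 A  0  0  0  1  1  1  1  1  1
 G  0  1  1  1  2  2  2  2  2
 A  0  1  1  2  2  2  3  3  3
 C  0  1  1  2  2  2  3  3  3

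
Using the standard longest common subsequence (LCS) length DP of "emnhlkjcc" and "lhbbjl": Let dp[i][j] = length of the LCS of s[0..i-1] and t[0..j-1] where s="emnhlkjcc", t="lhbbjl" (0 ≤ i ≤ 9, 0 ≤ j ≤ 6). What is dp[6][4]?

   ''  l  h  b  b  j  l
''  0  0  0  0  0  0  0
 e  0  0  0  0  0  0  0
 m  0  0  0  0  0  0  0
 n  0  0  0  0  0  0  0
 h  0  0  1  1  1  1  1
 l  0  1  1  1  1  1  2
 k  0  1  1  1  1  1  2
 j  0  1  1  1  1  2  2
 c  0  1  1  1  1  2  2
 c  0  1  1  1  1  2  2

1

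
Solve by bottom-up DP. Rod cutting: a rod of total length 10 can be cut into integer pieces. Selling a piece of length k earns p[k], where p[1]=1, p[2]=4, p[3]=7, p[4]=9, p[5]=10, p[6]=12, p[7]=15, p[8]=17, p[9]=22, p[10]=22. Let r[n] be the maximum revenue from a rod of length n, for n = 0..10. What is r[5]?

   n    0    1    2    3    4    5    6    7    8    9   10
r[n]    0    1    4    7    9   11   14   16   18   22   23

11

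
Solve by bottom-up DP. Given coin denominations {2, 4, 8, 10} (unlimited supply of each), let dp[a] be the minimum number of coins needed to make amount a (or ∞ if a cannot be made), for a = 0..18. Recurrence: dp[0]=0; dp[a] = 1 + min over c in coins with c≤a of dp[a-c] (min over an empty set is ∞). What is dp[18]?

2

 a  0  1  2  3  4  5  6  7  8  9 10 11 12 13 14 15 16 17 18
dp  0  -  1  -  1  -  2  -  1  -  1  -  2  -  2  -  2  -  2
(- denotes ∞ / unreachable)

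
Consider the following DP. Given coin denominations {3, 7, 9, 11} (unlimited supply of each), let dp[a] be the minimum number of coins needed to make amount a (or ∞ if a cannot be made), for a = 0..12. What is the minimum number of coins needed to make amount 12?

2

 a  0  1  2  3  4  5  6  7  8  9 10 11 12
dp  0  -  -  1  -  -  2  1  -  1  2  1  2
(- denotes ∞ / unreachable)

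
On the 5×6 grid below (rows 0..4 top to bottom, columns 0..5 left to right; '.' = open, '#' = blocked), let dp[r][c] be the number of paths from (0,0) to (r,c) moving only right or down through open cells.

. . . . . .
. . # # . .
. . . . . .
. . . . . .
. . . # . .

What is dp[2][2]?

3

r\c   0   1   2   3   4   5
  0   1   1   1   1   1   1
  1   1   2   0   0   1   2
  2   1   3   3   3   4   6
  3   1   4   7  10  14  20
  4   1   5  12   0  14  34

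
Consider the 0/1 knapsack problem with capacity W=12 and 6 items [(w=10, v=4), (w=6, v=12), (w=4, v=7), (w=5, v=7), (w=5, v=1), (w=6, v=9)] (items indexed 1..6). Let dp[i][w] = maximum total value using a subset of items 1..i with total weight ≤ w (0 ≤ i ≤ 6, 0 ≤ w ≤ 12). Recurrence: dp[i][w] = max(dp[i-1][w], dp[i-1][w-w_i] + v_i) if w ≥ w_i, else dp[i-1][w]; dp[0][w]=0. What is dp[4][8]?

i\w   0   1   2   3   4   5   6   7   8   9  10  11  12
  0   0   0   0   0   0   0   0   0   0   0   0   0   0
  1   0   0   0   0   0   0   0   0   0   0   4   4   4
  2   0   0   0   0   0   0  12  12  12  12  12  12  12
  3   0   0   0   0   7   7  12  12  12  12  19  19  19
  4   0   0   0   0   7   7  12  12  12  14  19  19  19
  5   0   0   0   0   7   7  12  12  12  14  19  19  19
  6   0   0   0   0   7   7  12  12  12  14  19  19  21

12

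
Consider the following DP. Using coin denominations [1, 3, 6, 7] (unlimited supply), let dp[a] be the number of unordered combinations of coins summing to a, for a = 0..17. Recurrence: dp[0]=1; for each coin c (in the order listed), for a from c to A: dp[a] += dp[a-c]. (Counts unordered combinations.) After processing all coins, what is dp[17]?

after  coin     0     1     2     3     4     5     6     7     8     9    10    11    12    13    14    15    16    17
          1     1     1     1     1     1     1     1     1     1     1     1     1     1     1     1     1     1     1
          3     1     1     1     2     2     2     3     3     3     4     4     4     5     5     5     6     6     6
          6     1     1     1     2     2     2     4     4     4     6     6     6     9     9     9    12    12    12
          7     1     1     1     2     2     2     4     5     5     7     8     8    11    13    14    17    19    20

20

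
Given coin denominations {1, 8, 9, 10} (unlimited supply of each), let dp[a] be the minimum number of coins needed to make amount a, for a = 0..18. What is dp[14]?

 a  0  1  2  3  4  5  6  7  8  9 10 11 12 13 14 15 16 17 18
dp  0  1  2  3  4  5  6  7  1  1  1  2  3  4  5  6  2  2  2

5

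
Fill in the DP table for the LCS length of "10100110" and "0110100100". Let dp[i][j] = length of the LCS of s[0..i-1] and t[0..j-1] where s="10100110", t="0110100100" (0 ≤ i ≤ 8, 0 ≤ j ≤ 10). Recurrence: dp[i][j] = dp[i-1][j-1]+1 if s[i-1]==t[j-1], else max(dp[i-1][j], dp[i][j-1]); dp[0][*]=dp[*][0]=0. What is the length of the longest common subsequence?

   ''  0  1  1  0  1  0  0  1  0  0
''  0  0  0  0  0  0  0  0  0  0  0
 1  0  0  1  1  1  1  1  1  1  1  1
 0  0  1  1  1  2  2  2  2  2  2  2
 1  0  1  2  2  2  3  3  3  3  3  3
 0  0  1  2  2  3  3  4  4  4  4  4
 0  0  1  2  2  3  3  4  5  5  5  5
 1  0  1  2  3  3  4  4  5  6  6  6
 1  0  1  2  3  3  4  4  5  6  6  6
 0  0  1  2  3  4  4  5  5  6  7  7

7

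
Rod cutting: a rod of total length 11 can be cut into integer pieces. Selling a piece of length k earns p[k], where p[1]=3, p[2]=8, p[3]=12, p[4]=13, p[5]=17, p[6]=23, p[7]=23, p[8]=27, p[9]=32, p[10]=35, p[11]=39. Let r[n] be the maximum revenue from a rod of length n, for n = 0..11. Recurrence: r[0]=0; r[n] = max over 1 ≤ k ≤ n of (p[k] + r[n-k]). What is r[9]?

36

   n    0    1    2    3    4    5    6    7    8    9   10   11
r[n]    0    3    8   12   16   20   24   28   32   36   40   44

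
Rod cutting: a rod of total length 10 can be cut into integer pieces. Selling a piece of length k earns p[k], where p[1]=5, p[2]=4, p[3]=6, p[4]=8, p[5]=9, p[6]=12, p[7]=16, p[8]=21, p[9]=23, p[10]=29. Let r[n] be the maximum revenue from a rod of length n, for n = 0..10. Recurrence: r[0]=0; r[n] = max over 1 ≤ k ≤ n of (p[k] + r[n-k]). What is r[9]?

   n    0    1    2    3    4    5    6    7    8    9   10
r[n]    0    5   10   15   20   25   30   35   40   45   50

45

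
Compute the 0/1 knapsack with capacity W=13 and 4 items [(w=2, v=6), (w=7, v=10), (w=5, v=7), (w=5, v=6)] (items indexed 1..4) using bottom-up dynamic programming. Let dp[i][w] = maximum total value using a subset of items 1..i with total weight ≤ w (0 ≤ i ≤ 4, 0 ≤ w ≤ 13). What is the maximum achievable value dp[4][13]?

19

i\w   0   1   2   3   4   5   6   7   8   9  10  11  12  13
  0   0   0   0   0   0   0   0   0   0   0   0   0   0   0
  1   0   0   6   6   6   6   6   6   6   6   6   6   6   6
  2   0   0   6   6   6   6   6  10  10  16  16  16  16  16
  3   0   0   6   6   6   7   7  13  13  16  16  16  17  17
  4   0   0   6   6   6   7   7  13  13  16  16  16  19  19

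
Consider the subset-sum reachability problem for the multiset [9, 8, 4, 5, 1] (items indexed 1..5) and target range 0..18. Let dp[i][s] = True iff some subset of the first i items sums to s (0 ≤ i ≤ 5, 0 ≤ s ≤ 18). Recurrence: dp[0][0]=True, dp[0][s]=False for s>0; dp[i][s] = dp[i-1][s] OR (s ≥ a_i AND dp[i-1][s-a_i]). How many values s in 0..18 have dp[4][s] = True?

i\s   0   1   2   3   4   5   6   7   8   9  10  11  12  13  14  15  16  17  18
  0   T   F   F   F   F   F   F   F   F   F   F   F   F   F   F   F   F   F   F
  1   T   F   F   F   F   F   F   F   F   T   F   F   F   F   F   F   F   F   F
  2   T   F   F   F   F   F   F   F   T   T   F   F   F   F   F   F   F   T   F
  3   T   F   F   F   T   F   F   F   T   T   F   F   T   T   F   F   F   T   F
  4   T   F   F   F   T   T   F   F   T   T   F   F   T   T   T   F   F   T   T
  5   T   T   F   F   T   T   T   F   T   T   T   F   T   T   T   T   F   T   T

10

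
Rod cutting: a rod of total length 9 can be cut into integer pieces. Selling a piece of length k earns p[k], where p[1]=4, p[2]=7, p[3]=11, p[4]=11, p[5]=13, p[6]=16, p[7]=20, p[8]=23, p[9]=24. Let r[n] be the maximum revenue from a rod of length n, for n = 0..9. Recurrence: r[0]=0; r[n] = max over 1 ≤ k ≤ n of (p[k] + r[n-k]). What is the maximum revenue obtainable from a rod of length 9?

   n    0    1    2    3    4    5    6    7    8    9
r[n]    0    4    8   12   16   20   24   28   32   36

36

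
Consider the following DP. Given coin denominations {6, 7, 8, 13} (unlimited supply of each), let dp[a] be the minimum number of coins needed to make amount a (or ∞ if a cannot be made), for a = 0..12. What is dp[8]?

 a  0  1  2  3  4  5  6  7  8  9 10 11 12
dp  0  -  -  -  -  -  1  1  1  -  -  -  2
(- denotes ∞ / unreachable)

1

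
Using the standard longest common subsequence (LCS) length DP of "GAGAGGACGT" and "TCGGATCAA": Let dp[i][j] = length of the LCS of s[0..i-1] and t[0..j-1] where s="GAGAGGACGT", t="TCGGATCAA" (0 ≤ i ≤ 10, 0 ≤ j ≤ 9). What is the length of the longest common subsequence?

   ''  T  C  G  G  A  T  C  A  A
''  0  0  0  0  0  0  0  0  0  0
 G  0  0  0  1  1  1  1  1  1  1
 A  0  0  0  1  1  2  2  2  2  2
 G  0  0  0  1  2  2  2  2  2  2
 A  0  0  0  1  2  3  3  3  3  3
 G  0  0  0  1  2  3  3  3  3  3
 G  0  0  0  1  2  3  3  3  3  3
 A  0  0  0  1  2  3  3  3  4  4
 C  0  0  1  1  2  3  3  4  4  4
 G  0  0  1  2  2  3  3  4  4  4
 T  0  1  1  2  2  3  4  4  4  4

4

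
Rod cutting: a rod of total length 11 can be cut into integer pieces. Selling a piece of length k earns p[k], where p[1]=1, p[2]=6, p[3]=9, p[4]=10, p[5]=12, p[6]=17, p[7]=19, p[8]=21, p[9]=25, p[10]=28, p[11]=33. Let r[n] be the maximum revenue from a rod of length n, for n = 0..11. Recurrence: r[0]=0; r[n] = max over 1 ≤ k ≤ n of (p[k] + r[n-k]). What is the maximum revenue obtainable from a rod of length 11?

33

   n    0    1    2    3    4    5    6    7    8    9   10   11
r[n]    0    1    6    9   12   15   18   21   24   27   30   33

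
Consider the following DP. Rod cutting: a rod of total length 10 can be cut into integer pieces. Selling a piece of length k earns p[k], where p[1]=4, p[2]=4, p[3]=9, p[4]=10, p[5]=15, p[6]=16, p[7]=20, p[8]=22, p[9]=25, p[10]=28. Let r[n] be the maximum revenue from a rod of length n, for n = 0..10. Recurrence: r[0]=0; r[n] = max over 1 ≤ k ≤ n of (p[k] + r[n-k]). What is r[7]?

   n    0    1    2    3    4    5    6    7    8    9   10
r[n]    0    4    8   12   16   20   24   28   32   36   40

28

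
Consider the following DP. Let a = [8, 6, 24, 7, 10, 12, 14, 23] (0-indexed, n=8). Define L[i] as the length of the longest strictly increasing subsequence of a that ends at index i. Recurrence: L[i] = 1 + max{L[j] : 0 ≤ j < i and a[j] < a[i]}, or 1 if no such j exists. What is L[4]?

3

   i    0    1    2    3    4    5    6    7
a[i]    8    6   24    7   10   12   14   23
L[i]    1    1    2    2    3    4    5    6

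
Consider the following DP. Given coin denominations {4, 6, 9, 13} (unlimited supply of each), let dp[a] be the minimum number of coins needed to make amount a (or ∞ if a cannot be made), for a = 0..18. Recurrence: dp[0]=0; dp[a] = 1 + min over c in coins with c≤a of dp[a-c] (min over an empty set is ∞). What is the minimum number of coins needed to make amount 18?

 a  0  1  2  3  4  5  6  7  8  9 10 11 12 13 14 15 16 17 18
dp  0  -  -  -  1  -  1  -  2  1  2  -  2  1  3  2  3  2  2
(- denotes ∞ / unreachable)

2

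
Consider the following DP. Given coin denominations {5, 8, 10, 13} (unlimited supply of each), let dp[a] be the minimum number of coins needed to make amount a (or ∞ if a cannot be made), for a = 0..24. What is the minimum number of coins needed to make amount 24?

 a  0  1  2  3  4  5  6  7  8  9 10 11 12 13 14 15 16 17 18 19 20 21 22 23 24
dp  0  -  -  -  -  1  -  -  1  -  1  -  -  1  -  2  2  -  2  -  2  2  -  2  3
(- denotes ∞ / unreachable)

3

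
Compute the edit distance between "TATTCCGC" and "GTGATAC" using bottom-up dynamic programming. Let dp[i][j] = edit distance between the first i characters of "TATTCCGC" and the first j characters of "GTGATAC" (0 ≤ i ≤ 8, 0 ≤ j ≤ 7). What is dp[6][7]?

   ''  G  T  G  A  T  A  C
''  0  1  2  3  4  5  6  7
 T  1  1  1  2  3  4  5  6
 A  2  2  2  2  2  3  4  5
 T  3  3  2  3  3  2  3  4
 T  4  4  3  3  4  3  3  4
 C  5  5  4  4  4  4  4  3
 C  6  6  5  5  5  5  5  4
 G  7  6  6  5  6  6  6  5
 C  8  7  7  6  6  7  7  6

4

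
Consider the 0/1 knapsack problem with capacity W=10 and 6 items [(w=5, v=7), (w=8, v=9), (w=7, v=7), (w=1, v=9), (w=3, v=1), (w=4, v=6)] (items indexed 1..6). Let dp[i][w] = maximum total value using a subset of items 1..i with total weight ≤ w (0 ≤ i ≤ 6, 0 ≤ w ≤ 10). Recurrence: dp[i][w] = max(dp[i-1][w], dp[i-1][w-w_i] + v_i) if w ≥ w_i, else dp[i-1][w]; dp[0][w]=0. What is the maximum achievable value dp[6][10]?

i\w   0   1   2   3   4   5   6   7   8   9  10
  0   0   0   0   0   0   0   0   0   0   0   0
  1   0   0   0   0   0   7   7   7   7   7   7
  2   0   0   0   0   0   7   7   7   9   9   9
  3   0   0   0   0   0   7   7   7   9   9   9
  4   0   9   9   9   9   9  16  16  16  18  18
  5   0   9   9   9  10  10  16  16  16  18  18
  6   0   9   9   9  10  15  16  16  16  18  22

22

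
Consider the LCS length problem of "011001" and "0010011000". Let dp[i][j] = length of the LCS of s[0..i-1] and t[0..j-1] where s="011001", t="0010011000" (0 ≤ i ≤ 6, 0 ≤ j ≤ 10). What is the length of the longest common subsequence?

   ''  0  0  1  0  0  1  1  0  0  0
''  0  0  0  0  0  0  0  0  0  0  0
 0  0  1  1  1  1  1  1  1  1  1  1
 1  0  1  1  2  2  2  2  2  2  2  2
 1  0  1  1  2  2  2  3  3  3  3  3
 0  0  1  2  2  3  3  3  3  4  4  4
 0  0  1  2  2  3  4  4  4  4  5  5
 1  0  1  2  3  3  4  5  5  5  5  5

5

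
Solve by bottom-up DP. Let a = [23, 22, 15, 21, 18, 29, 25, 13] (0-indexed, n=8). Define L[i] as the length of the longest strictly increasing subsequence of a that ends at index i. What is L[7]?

1

   i    0    1    2    3    4    5    6    7
a[i]   23   22   15   21   18   29   25   13
L[i]    1    1    1    2    2    3    3    1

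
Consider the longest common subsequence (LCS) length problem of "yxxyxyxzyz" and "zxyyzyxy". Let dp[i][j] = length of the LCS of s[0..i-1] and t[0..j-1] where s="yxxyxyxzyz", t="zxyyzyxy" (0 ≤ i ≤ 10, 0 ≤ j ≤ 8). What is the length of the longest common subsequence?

5

   ''  z  x  y  y  z  y  x  y
''  0  0  0  0  0  0  0  0  0
 y  0  0  0  1  1  1  1  1  1
 x  0  0  1  1  1  1  1  2  2
 x  0  0  1  1  1  1  1  2  2
 y  0  0  1  2  2  2  2  2  3
 x  0  0  1  2  2  2  2  3  3
 y  0  0  1  2  3  3  3  3  4
 x  0  0  1  2  3  3  3  4  4
 z  0  1  1  2  3  4  4  4  4
 y  0  1  1  2  3  4  5  5  5
 z  0  1  1  2  3  4  5  5  5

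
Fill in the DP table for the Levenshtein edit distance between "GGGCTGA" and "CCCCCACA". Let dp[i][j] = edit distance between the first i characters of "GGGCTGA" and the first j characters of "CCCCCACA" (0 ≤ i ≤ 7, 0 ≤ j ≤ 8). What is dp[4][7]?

   ''  C  C  C  C  C  A  C  A
''  0  1  2  3  4  5  6  7  8
 G  1  1  2  3  4  5  6  7  8
 G  2  2  2  3  4  5  6  7  8
 G  3  3  3  3  4  5  6  7  8
 C  4  3  3  3  3  4  5  6  7
 T  5  4  4  4  4  4  5  6  7
 G  6  5  5  5  5  5  5  6  7
 A  7  6  6  6  6  6  5  6  6

6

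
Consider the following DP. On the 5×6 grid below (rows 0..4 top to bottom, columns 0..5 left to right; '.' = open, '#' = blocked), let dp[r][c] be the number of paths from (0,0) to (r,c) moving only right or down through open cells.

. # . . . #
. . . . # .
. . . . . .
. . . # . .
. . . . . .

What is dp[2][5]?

r\c   0   1   2   3   4   5
  0   1   0   0   0   0   0
  1   1   1   1   1   0   0
  2   1   2   3   4   4   4
  3   1   3   6   0   4   8
  4   1   4  10  10  14  22

4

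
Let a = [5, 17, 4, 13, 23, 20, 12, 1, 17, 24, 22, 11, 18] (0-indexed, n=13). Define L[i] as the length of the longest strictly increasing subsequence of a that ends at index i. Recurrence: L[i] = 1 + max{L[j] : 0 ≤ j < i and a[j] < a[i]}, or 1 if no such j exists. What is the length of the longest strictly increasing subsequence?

   i    0    1    2    3    4    5    6    7    8    9   10   11   12
a[i]    5   17    4   13   23   20   12    1   17   24   22   11   18
L[i]    1    2    1    2    3    3    2    1    3    4    4    2    4

4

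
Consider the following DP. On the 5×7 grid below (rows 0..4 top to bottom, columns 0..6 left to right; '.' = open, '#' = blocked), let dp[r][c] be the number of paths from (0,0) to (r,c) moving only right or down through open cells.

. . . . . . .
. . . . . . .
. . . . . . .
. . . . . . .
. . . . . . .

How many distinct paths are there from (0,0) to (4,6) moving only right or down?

210

r\c   0   1   2   3   4   5   6
  0   1   1   1   1   1   1   1
  1   1   2   3   4   5   6   7
  2   1   3   6  10  15  21  28
  3   1   4  10  20  35  56  84
  4   1   5  15  35  70 126 210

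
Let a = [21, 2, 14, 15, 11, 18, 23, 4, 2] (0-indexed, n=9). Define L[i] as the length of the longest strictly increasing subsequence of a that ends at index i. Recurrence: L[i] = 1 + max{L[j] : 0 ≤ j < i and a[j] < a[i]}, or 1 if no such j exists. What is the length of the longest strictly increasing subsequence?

   i    0    1    2    3    4    5    6    7    8
a[i]   21    2   14   15   11   18   23    4    2
L[i]    1    1    2    3    2    4    5    2    1

5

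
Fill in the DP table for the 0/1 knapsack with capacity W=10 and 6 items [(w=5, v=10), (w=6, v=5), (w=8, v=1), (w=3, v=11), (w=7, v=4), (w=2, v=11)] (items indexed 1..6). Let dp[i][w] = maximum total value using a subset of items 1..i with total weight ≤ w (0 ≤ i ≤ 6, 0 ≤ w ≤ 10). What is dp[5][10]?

i\w   0   1   2   3   4   5   6   7   8   9  10
  0   0   0   0   0   0   0   0   0   0   0   0
  1   0   0   0   0   0  10  10  10  10  10  10
  2   0   0   0   0   0  10  10  10  10  10  10
  3   0   0   0   0   0  10  10  10  10  10  10
  4   0   0   0  11  11  11  11  11  21  21  21
  5   0   0   0  11  11  11  11  11  21  21  21
  6   0   0  11  11  11  22  22  22  22  22  32

21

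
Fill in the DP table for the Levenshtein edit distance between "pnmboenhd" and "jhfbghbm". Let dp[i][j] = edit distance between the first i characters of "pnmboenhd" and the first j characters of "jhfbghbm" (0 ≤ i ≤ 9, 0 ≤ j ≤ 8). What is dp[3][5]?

5

   ''  j  h  f  b  g  h  b  m
''  0  1  2  3  4  5  6  7  8
 p  1  1  2  3  4  5  6  7  8
 n  2  2  2  3  4  5  6  7  8
 m  3  3  3  3  4  5  6  7  7
 b  4  4  4  4  3  4  5  6  7
 o  5  5  5  5  4  4  5  6  7
 e  6  6  6  6  5  5  5  6  7
 n  7  7  7  7  6  6  6  6  7
 h  8  8  7  8  7  7  6  7  7
 d  9  9  8  8  8  8  7  7  8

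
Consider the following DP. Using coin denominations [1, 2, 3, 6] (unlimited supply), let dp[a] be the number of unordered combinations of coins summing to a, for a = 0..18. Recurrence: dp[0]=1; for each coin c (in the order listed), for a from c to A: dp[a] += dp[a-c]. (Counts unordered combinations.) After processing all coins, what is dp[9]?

15

after  coin     0     1     2     3     4     5     6     7     8     9    10    11    12    13    14    15    16    17    18
          1     1     1     1     1     1     1     1     1     1     1     1     1     1     1     1     1     1     1     1
          2     1     1     2     2     3     3     4     4     5     5     6     6     7     7     8     8     9     9    10
          3     1     1     2     3     4     5     7     8    10    12    14    16    19    21    24    27    30    33    37
          6     1     1     2     3     4     5     8     9    12    15    18    21    27    30    36    42    48    54    64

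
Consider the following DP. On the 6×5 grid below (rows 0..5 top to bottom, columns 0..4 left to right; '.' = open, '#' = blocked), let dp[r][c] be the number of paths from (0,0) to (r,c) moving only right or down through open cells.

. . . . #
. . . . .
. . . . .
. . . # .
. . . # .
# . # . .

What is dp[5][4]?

14

r\c   0   1   2   3   4
  0   1   1   1   1   0
  1   1   2   3   4   4
  2   1   3   6  10  14
  3   1   4  10   0  14
  4   1   5  15   0  14
  5   0   5   0   0  14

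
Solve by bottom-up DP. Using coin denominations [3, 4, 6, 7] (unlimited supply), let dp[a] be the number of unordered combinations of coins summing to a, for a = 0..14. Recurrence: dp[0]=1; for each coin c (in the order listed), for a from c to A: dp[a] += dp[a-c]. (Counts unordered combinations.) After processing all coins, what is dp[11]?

2

after  coin     0     1     2     3     4     5     6     7     8     9    10    11    12    13    14
          3     1     0     0     1     0     0     1     0     0     1     0     0     1     0     0
          4     1     0     0     1     1     0     1     1     1     1     1     1     2     1     1
          6     1     0     0     1     1     0     2     1     1     2     2     1     4     2     2
          7     1     0     0     1     1     0     2     2     1     2     3     2     4     4     4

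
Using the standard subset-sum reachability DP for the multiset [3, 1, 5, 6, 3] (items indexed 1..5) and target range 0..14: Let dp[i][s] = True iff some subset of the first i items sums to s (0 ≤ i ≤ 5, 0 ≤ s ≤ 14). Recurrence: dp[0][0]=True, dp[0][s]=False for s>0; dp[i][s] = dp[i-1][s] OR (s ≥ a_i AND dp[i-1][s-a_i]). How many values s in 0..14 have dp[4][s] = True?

i\s   0   1   2   3   4   5   6   7   8   9  10  11  12  13  14
  0   T   F   F   F   F   F   F   F   F   F   F   F   F   F   F
  1   T   F   F   T   F   F   F   F   F   F   F   F   F   F   F
  2   T   T   F   T   T   F   F   F   F   F   F   F   F   F   F
  3   T   T   F   T   T   T   T   F   T   T   F   F   F   F   F
  4   T   T   F   T   T   T   T   T   T   T   T   T   T   F   T
  5   T   T   F   T   T   T   T   T   T   T   T   T   T   T   T

13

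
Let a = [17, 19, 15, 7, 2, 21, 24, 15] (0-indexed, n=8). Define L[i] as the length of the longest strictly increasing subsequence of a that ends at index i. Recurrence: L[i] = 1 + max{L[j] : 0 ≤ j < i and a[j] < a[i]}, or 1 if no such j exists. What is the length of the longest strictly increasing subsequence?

4

   i    0    1    2    3    4    5    6    7
a[i]   17   19   15    7    2   21   24   15
L[i]    1    2    1    1    1    3    4    2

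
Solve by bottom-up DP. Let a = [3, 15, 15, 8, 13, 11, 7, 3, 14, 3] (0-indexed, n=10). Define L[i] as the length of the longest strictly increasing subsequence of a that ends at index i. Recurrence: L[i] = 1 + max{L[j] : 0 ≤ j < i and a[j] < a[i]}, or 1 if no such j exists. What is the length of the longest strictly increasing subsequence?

   i    0    1    2    3    4    5    6    7    8    9
a[i]    3   15   15    8   13   11    7    3   14    3
L[i]    1    2    2    2    3    3    2    1    4    1

4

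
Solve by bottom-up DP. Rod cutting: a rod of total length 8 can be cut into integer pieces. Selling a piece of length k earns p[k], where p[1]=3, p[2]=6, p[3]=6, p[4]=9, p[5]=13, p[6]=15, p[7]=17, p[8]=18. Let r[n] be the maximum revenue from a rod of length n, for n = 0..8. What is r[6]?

   n    0    1    2    3    4    5    6    7    8
r[n]    0    3    6    9   12   15   18   21   24

18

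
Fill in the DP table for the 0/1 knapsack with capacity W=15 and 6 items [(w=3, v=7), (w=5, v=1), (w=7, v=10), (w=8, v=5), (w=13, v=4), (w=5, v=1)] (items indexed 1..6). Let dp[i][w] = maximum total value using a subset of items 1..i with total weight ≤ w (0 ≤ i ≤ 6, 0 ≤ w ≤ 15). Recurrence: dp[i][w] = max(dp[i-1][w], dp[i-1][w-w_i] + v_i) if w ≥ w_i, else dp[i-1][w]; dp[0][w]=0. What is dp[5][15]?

i\w   0   1   2   3   4   5   6   7   8   9  10  11  12  13  14  15
  0   0   0   0   0   0   0   0   0   0   0   0   0   0   0   0   0
  1   0   0   0   7   7   7   7   7   7   7   7   7   7   7   7   7
  2   0   0   0   7   7   7   7   7   8   8   8   8   8   8   8   8
  3   0   0   0   7   7   7   7  10  10  10  17  17  17  17  17  18
  4   0   0   0   7   7   7   7  10  10  10  17  17  17  17  17  18
  5   0   0   0   7   7   7   7  10  10  10  17  17  17  17  17  18
  6   0   0   0   7   7   7   7  10  10  10  17  17  17  17  17  18

18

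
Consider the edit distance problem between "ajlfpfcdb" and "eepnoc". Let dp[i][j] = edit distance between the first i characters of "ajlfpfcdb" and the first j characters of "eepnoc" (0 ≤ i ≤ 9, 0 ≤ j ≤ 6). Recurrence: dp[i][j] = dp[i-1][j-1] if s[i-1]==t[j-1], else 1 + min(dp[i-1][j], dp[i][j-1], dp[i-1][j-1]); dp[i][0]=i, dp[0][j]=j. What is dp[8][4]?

7

   ''  e  e  p  n  o  c
''  0  1  2  3  4  5  6
 a  1  1  2  3  4  5  6
 j  2  2  2  3  4  5  6
 l  3  3  3  3  4  5  6
 f  4  4  4  4  4  5  6
 p  5  5  5  4  5  5  6
 f  6  6  6  5  5  6  6
 c  7  7  7  6  6  6  6
 d  8  8  8  7  7  7  7
 b  9  9  9  8  8  8  8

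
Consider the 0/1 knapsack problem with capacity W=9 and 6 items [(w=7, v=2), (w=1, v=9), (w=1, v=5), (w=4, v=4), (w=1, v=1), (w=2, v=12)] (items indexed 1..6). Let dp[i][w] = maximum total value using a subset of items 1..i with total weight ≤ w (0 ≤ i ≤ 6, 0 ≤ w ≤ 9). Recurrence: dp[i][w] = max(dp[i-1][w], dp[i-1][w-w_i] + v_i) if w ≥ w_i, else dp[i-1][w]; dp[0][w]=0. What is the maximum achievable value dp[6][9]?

i\w   0   1   2   3   4   5   6   7   8   9
  0   0   0   0   0   0   0   0   0   0   0
  1   0   0   0   0   0   0   0   2   2   2
  2   0   9   9   9   9   9   9   9  11  11
  3   0   9  14  14  14  14  14  14  14  16
  4   0   9  14  14  14  14  18  18  18  18
  5   0   9  14  15  15  15  18  19  19  19
  6   0   9  14  21  26  27  27  27  30  31

31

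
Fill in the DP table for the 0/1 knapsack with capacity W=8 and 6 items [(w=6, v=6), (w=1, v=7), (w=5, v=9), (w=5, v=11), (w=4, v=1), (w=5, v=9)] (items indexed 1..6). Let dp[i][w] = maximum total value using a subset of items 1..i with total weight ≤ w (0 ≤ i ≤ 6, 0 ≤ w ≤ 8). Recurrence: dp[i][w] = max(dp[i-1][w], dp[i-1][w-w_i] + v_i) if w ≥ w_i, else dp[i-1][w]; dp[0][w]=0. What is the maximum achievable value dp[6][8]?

i\w   0   1   2   3   4   5   6   7   8
  0   0   0   0   0   0   0   0   0   0
  1   0   0   0   0   0   0   6   6   6
  2   0   7   7   7   7   7   7  13  13
  3   0   7   7   7   7   9  16  16  16
  4   0   7   7   7   7  11  18  18  18
  5   0   7   7   7   7  11  18  18  18
  6   0   7   7   7   7  11  18  18  18

18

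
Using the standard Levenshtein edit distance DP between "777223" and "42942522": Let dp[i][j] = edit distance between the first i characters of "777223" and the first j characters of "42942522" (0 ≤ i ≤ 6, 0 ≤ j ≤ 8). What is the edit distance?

6

   ''  4  2  9  4  2  5  2  2
''  0  1  2  3  4  5  6  7  8
 7  1  1  2  3  4  5  6  7  8
 7  2  2  2  3  4  5  6  7  8
 7  3  3  3  3  4  5  6  7  8
 2  4  4  3  4  4  4  5  6  7
 2  5  5  4  4  5  4  5  5  6
 3  6  6  5  5  5  5  5  6  6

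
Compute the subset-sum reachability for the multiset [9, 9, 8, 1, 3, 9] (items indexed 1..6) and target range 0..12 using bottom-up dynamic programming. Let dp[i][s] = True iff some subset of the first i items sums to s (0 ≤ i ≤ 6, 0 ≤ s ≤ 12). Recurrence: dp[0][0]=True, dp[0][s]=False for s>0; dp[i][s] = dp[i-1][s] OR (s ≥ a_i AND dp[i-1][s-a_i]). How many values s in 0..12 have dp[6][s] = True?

i\s   0   1   2   3   4   5   6   7   8   9  10  11  12
  0   T   F   F   F   F   F   F   F   F   F   F   F   F
  1   T   F   F   F   F   F   F   F   F   T   F   F   F
  2   T   F   F   F   F   F   F   F   F   T   F   F   F
  3   T   F   F   F   F   F   F   F   T   T   F   F   F
  4   T   T   F   F   F   F   F   F   T   T   T   F   F
  5   T   T   F   T   T   F   F   F   T   T   T   T   T
  6   T   T   F   T   T   F   F   F   T   T   T   T   T

9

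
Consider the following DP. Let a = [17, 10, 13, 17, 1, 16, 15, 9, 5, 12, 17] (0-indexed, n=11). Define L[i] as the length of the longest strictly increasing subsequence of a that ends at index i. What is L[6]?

3

   i    0    1    2    3    4    5    6    7    8    9   10
a[i]   17   10   13   17    1   16   15    9    5   12   17
L[i]    1    1    2    3    1    3    3    2    2    3    4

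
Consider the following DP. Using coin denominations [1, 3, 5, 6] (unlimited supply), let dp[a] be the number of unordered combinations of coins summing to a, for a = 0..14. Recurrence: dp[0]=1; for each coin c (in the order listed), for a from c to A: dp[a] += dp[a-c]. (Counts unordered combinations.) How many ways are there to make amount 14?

17

after  coin     0     1     2     3     4     5     6     7     8     9    10    11    12    13    14
          1     1     1     1     1     1     1     1     1     1     1     1     1     1     1     1
          3     1     1     1     2     2     2     3     3     3     4     4     4     5     5     5
          5     1     1     1     2     2     3     4     4     5     6     7     8     9    10    11
          6     1     1     1     2     2     3     5     5     6     8     9    11    14    15    17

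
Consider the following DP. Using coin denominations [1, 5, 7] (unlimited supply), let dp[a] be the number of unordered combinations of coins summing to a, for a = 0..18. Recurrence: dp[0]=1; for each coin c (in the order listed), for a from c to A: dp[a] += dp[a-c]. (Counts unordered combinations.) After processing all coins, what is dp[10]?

after  coin     0     1     2     3     4     5     6     7     8     9    10    11    12    13    14    15    16    17    18
          1     1     1     1     1     1     1     1     1     1     1     1     1     1     1     1     1     1     1     1
          5     1     1     1     1     1     2     2     2     2     2     3     3     3     3     3     4     4     4     4
          7     1     1     1     1     1     2     2     3     3     3     4     4     5     5     6     7     7     8     8

4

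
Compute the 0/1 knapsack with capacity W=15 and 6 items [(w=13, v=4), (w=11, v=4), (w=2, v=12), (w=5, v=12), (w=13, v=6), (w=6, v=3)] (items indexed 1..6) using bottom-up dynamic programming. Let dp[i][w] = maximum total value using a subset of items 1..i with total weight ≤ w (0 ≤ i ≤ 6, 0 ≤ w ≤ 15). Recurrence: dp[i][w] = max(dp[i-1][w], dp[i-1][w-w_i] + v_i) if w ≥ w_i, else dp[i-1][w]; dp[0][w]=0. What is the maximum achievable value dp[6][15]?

27

i\w   0   1   2   3   4   5   6   7   8   9  10  11  12  13  14  15
  0   0   0   0   0   0   0   0   0   0   0   0   0   0   0   0   0
  1   0   0   0   0   0   0   0   0   0   0   0   0   0   4   4   4
  2   0   0   0   0   0   0   0   0   0   0   0   4   4   4   4   4
  3   0   0  12  12  12  12  12  12  12  12  12  12  12  16  16  16
  4   0   0  12  12  12  12  12  24  24  24  24  24  24  24  24  24
  5   0   0  12  12  12  12  12  24  24  24  24  24  24  24  24  24
  6   0   0  12  12  12  12  12  24  24  24  24  24  24  27  27  27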